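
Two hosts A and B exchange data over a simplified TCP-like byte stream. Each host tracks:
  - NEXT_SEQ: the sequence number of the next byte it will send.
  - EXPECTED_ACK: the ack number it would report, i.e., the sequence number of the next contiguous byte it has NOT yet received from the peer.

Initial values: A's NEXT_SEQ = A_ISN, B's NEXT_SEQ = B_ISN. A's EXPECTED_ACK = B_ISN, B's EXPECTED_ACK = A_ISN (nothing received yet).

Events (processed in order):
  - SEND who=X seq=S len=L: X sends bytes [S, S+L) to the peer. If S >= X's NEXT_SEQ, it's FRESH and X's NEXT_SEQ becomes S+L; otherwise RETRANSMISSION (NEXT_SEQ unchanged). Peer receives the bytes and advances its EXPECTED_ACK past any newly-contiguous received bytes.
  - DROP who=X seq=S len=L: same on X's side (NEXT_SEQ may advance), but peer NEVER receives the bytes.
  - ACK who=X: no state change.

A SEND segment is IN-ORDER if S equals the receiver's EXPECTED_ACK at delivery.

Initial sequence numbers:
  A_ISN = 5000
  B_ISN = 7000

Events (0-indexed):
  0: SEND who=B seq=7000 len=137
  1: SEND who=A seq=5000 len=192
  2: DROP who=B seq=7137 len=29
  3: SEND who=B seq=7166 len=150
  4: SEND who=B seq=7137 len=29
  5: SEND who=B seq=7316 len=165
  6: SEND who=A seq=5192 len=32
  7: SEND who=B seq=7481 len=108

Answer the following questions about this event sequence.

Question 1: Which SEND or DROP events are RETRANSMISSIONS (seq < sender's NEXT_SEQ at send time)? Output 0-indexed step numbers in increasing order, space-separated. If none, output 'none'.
Answer: 4

Derivation:
Step 0: SEND seq=7000 -> fresh
Step 1: SEND seq=5000 -> fresh
Step 2: DROP seq=7137 -> fresh
Step 3: SEND seq=7166 -> fresh
Step 4: SEND seq=7137 -> retransmit
Step 5: SEND seq=7316 -> fresh
Step 6: SEND seq=5192 -> fresh
Step 7: SEND seq=7481 -> fresh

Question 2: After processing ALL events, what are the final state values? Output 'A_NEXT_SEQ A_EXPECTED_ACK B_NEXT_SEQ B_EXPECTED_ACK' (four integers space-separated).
Answer: 5224 7589 7589 5224

Derivation:
After event 0: A_seq=5000 A_ack=7137 B_seq=7137 B_ack=5000
After event 1: A_seq=5192 A_ack=7137 B_seq=7137 B_ack=5192
After event 2: A_seq=5192 A_ack=7137 B_seq=7166 B_ack=5192
After event 3: A_seq=5192 A_ack=7137 B_seq=7316 B_ack=5192
After event 4: A_seq=5192 A_ack=7316 B_seq=7316 B_ack=5192
After event 5: A_seq=5192 A_ack=7481 B_seq=7481 B_ack=5192
After event 6: A_seq=5224 A_ack=7481 B_seq=7481 B_ack=5224
After event 7: A_seq=5224 A_ack=7589 B_seq=7589 B_ack=5224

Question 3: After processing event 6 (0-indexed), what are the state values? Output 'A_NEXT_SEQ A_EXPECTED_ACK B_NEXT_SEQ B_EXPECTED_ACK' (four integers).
After event 0: A_seq=5000 A_ack=7137 B_seq=7137 B_ack=5000
After event 1: A_seq=5192 A_ack=7137 B_seq=7137 B_ack=5192
After event 2: A_seq=5192 A_ack=7137 B_seq=7166 B_ack=5192
After event 3: A_seq=5192 A_ack=7137 B_seq=7316 B_ack=5192
After event 4: A_seq=5192 A_ack=7316 B_seq=7316 B_ack=5192
After event 5: A_seq=5192 A_ack=7481 B_seq=7481 B_ack=5192
After event 6: A_seq=5224 A_ack=7481 B_seq=7481 B_ack=5224

5224 7481 7481 5224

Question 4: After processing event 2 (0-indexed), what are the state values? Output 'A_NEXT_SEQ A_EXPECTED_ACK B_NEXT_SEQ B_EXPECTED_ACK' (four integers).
After event 0: A_seq=5000 A_ack=7137 B_seq=7137 B_ack=5000
After event 1: A_seq=5192 A_ack=7137 B_seq=7137 B_ack=5192
After event 2: A_seq=5192 A_ack=7137 B_seq=7166 B_ack=5192

5192 7137 7166 5192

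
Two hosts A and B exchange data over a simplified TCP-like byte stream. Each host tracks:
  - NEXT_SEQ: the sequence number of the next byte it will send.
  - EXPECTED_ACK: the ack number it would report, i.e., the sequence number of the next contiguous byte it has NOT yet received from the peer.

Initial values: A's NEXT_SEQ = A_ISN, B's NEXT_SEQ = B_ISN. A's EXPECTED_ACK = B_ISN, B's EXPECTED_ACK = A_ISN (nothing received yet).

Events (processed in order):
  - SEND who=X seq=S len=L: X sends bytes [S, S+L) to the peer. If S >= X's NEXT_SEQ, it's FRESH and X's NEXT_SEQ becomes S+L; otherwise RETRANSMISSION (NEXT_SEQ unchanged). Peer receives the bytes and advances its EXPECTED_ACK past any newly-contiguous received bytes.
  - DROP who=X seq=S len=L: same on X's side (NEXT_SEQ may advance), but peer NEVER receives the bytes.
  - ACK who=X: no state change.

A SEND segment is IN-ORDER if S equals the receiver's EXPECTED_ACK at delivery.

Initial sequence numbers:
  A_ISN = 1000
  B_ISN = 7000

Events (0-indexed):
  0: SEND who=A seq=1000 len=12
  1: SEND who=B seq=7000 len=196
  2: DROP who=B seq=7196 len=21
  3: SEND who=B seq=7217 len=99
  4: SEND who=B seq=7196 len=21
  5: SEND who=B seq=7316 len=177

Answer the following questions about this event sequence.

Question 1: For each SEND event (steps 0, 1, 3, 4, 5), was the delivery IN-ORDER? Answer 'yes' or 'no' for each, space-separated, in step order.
Answer: yes yes no yes yes

Derivation:
Step 0: SEND seq=1000 -> in-order
Step 1: SEND seq=7000 -> in-order
Step 3: SEND seq=7217 -> out-of-order
Step 4: SEND seq=7196 -> in-order
Step 5: SEND seq=7316 -> in-order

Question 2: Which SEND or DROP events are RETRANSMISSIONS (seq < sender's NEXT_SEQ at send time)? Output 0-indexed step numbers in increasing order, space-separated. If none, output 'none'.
Answer: 4

Derivation:
Step 0: SEND seq=1000 -> fresh
Step 1: SEND seq=7000 -> fresh
Step 2: DROP seq=7196 -> fresh
Step 3: SEND seq=7217 -> fresh
Step 4: SEND seq=7196 -> retransmit
Step 5: SEND seq=7316 -> fresh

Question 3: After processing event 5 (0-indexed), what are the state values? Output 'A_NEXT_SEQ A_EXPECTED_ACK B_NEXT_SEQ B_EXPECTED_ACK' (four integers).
After event 0: A_seq=1012 A_ack=7000 B_seq=7000 B_ack=1012
After event 1: A_seq=1012 A_ack=7196 B_seq=7196 B_ack=1012
After event 2: A_seq=1012 A_ack=7196 B_seq=7217 B_ack=1012
After event 3: A_seq=1012 A_ack=7196 B_seq=7316 B_ack=1012
After event 4: A_seq=1012 A_ack=7316 B_seq=7316 B_ack=1012
After event 5: A_seq=1012 A_ack=7493 B_seq=7493 B_ack=1012

1012 7493 7493 1012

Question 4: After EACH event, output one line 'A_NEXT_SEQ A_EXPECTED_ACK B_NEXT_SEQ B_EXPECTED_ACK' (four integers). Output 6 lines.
1012 7000 7000 1012
1012 7196 7196 1012
1012 7196 7217 1012
1012 7196 7316 1012
1012 7316 7316 1012
1012 7493 7493 1012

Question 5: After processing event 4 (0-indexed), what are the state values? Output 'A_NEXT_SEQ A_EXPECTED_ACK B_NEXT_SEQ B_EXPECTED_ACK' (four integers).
After event 0: A_seq=1012 A_ack=7000 B_seq=7000 B_ack=1012
After event 1: A_seq=1012 A_ack=7196 B_seq=7196 B_ack=1012
After event 2: A_seq=1012 A_ack=7196 B_seq=7217 B_ack=1012
After event 3: A_seq=1012 A_ack=7196 B_seq=7316 B_ack=1012
After event 4: A_seq=1012 A_ack=7316 B_seq=7316 B_ack=1012

1012 7316 7316 1012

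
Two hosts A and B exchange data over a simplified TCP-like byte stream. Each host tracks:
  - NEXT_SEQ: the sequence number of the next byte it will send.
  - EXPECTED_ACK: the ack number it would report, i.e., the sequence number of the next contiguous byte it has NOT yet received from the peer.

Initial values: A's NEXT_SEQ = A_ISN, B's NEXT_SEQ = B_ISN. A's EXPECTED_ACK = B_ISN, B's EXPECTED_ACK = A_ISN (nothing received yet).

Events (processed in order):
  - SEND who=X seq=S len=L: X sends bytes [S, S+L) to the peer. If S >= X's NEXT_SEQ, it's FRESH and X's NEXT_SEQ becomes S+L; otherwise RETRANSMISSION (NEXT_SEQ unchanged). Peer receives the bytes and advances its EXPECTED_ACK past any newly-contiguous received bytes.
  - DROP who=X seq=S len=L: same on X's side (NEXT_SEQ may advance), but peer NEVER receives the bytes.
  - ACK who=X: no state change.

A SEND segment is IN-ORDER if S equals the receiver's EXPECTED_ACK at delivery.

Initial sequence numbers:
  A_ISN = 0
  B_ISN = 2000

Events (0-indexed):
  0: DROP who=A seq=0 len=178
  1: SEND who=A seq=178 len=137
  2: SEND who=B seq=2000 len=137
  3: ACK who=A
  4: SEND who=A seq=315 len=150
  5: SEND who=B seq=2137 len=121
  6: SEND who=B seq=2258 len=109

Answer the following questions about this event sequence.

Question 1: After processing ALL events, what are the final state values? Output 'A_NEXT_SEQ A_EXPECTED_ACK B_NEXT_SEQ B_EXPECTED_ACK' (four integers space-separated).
After event 0: A_seq=178 A_ack=2000 B_seq=2000 B_ack=0
After event 1: A_seq=315 A_ack=2000 B_seq=2000 B_ack=0
After event 2: A_seq=315 A_ack=2137 B_seq=2137 B_ack=0
After event 3: A_seq=315 A_ack=2137 B_seq=2137 B_ack=0
After event 4: A_seq=465 A_ack=2137 B_seq=2137 B_ack=0
After event 5: A_seq=465 A_ack=2258 B_seq=2258 B_ack=0
After event 6: A_seq=465 A_ack=2367 B_seq=2367 B_ack=0

Answer: 465 2367 2367 0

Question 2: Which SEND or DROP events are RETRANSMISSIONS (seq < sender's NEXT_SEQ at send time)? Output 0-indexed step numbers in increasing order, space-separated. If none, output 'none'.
Answer: none

Derivation:
Step 0: DROP seq=0 -> fresh
Step 1: SEND seq=178 -> fresh
Step 2: SEND seq=2000 -> fresh
Step 4: SEND seq=315 -> fresh
Step 5: SEND seq=2137 -> fresh
Step 6: SEND seq=2258 -> fresh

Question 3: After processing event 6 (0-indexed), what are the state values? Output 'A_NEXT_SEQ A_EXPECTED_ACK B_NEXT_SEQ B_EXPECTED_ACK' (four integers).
After event 0: A_seq=178 A_ack=2000 B_seq=2000 B_ack=0
After event 1: A_seq=315 A_ack=2000 B_seq=2000 B_ack=0
After event 2: A_seq=315 A_ack=2137 B_seq=2137 B_ack=0
After event 3: A_seq=315 A_ack=2137 B_seq=2137 B_ack=0
After event 4: A_seq=465 A_ack=2137 B_seq=2137 B_ack=0
After event 5: A_seq=465 A_ack=2258 B_seq=2258 B_ack=0
After event 6: A_seq=465 A_ack=2367 B_seq=2367 B_ack=0

465 2367 2367 0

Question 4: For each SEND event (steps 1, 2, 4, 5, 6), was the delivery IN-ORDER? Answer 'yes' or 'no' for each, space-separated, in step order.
Answer: no yes no yes yes

Derivation:
Step 1: SEND seq=178 -> out-of-order
Step 2: SEND seq=2000 -> in-order
Step 4: SEND seq=315 -> out-of-order
Step 5: SEND seq=2137 -> in-order
Step 6: SEND seq=2258 -> in-order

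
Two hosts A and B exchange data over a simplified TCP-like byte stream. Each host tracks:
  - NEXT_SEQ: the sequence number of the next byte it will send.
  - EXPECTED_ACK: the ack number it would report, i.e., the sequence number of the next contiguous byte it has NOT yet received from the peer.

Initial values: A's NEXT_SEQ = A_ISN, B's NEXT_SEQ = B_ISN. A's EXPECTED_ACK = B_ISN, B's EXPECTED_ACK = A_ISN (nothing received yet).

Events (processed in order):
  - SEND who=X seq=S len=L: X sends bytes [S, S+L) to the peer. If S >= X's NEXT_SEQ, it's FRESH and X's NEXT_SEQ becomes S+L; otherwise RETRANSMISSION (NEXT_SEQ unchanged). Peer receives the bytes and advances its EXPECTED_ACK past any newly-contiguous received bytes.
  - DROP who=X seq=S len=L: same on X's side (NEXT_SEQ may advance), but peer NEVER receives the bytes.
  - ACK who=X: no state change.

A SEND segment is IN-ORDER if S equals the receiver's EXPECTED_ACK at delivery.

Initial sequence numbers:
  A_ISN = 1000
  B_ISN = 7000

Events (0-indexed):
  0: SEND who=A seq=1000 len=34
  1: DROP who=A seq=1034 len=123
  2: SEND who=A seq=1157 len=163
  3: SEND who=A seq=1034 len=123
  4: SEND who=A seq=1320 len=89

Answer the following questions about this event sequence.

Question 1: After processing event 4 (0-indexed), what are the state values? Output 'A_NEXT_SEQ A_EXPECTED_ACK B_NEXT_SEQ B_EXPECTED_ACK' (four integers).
After event 0: A_seq=1034 A_ack=7000 B_seq=7000 B_ack=1034
After event 1: A_seq=1157 A_ack=7000 B_seq=7000 B_ack=1034
After event 2: A_seq=1320 A_ack=7000 B_seq=7000 B_ack=1034
After event 3: A_seq=1320 A_ack=7000 B_seq=7000 B_ack=1320
After event 4: A_seq=1409 A_ack=7000 B_seq=7000 B_ack=1409

1409 7000 7000 1409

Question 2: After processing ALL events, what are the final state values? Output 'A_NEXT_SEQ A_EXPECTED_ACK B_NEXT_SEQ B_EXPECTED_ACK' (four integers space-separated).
After event 0: A_seq=1034 A_ack=7000 B_seq=7000 B_ack=1034
After event 1: A_seq=1157 A_ack=7000 B_seq=7000 B_ack=1034
After event 2: A_seq=1320 A_ack=7000 B_seq=7000 B_ack=1034
After event 3: A_seq=1320 A_ack=7000 B_seq=7000 B_ack=1320
After event 4: A_seq=1409 A_ack=7000 B_seq=7000 B_ack=1409

Answer: 1409 7000 7000 1409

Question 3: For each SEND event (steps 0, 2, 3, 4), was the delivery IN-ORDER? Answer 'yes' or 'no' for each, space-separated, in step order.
Step 0: SEND seq=1000 -> in-order
Step 2: SEND seq=1157 -> out-of-order
Step 3: SEND seq=1034 -> in-order
Step 4: SEND seq=1320 -> in-order

Answer: yes no yes yes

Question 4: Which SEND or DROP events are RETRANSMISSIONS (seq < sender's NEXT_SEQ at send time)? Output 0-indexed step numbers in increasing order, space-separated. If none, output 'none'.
Answer: 3

Derivation:
Step 0: SEND seq=1000 -> fresh
Step 1: DROP seq=1034 -> fresh
Step 2: SEND seq=1157 -> fresh
Step 3: SEND seq=1034 -> retransmit
Step 4: SEND seq=1320 -> fresh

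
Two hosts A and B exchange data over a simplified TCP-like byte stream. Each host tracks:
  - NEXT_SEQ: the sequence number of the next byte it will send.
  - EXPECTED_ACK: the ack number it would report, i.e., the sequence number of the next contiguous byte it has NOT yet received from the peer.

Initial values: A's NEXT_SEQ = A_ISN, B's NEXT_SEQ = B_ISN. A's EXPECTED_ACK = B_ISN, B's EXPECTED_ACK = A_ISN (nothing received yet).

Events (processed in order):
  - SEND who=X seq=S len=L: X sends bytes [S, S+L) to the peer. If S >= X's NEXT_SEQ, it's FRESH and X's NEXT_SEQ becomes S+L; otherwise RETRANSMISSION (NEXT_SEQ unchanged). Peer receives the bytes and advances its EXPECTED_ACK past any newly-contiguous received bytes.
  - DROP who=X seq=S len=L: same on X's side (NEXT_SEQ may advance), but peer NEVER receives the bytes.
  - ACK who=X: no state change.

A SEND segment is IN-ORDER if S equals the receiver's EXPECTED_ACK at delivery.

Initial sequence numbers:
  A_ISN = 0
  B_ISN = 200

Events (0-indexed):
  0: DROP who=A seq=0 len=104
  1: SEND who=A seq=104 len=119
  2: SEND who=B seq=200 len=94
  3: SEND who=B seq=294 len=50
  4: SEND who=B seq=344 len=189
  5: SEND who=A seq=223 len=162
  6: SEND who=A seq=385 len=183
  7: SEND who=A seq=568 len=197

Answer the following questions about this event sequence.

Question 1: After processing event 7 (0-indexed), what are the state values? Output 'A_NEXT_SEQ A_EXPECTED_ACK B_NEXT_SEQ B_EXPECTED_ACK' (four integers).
After event 0: A_seq=104 A_ack=200 B_seq=200 B_ack=0
After event 1: A_seq=223 A_ack=200 B_seq=200 B_ack=0
After event 2: A_seq=223 A_ack=294 B_seq=294 B_ack=0
After event 3: A_seq=223 A_ack=344 B_seq=344 B_ack=0
After event 4: A_seq=223 A_ack=533 B_seq=533 B_ack=0
After event 5: A_seq=385 A_ack=533 B_seq=533 B_ack=0
After event 6: A_seq=568 A_ack=533 B_seq=533 B_ack=0
After event 7: A_seq=765 A_ack=533 B_seq=533 B_ack=0

765 533 533 0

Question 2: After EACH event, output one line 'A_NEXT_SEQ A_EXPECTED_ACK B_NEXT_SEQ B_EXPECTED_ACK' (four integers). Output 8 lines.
104 200 200 0
223 200 200 0
223 294 294 0
223 344 344 0
223 533 533 0
385 533 533 0
568 533 533 0
765 533 533 0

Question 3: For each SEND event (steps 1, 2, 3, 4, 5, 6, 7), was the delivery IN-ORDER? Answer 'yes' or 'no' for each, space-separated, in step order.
Answer: no yes yes yes no no no

Derivation:
Step 1: SEND seq=104 -> out-of-order
Step 2: SEND seq=200 -> in-order
Step 3: SEND seq=294 -> in-order
Step 4: SEND seq=344 -> in-order
Step 5: SEND seq=223 -> out-of-order
Step 6: SEND seq=385 -> out-of-order
Step 7: SEND seq=568 -> out-of-order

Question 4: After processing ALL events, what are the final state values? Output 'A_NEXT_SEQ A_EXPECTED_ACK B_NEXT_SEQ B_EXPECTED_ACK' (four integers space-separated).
Answer: 765 533 533 0

Derivation:
After event 0: A_seq=104 A_ack=200 B_seq=200 B_ack=0
After event 1: A_seq=223 A_ack=200 B_seq=200 B_ack=0
After event 2: A_seq=223 A_ack=294 B_seq=294 B_ack=0
After event 3: A_seq=223 A_ack=344 B_seq=344 B_ack=0
After event 4: A_seq=223 A_ack=533 B_seq=533 B_ack=0
After event 5: A_seq=385 A_ack=533 B_seq=533 B_ack=0
After event 6: A_seq=568 A_ack=533 B_seq=533 B_ack=0
After event 7: A_seq=765 A_ack=533 B_seq=533 B_ack=0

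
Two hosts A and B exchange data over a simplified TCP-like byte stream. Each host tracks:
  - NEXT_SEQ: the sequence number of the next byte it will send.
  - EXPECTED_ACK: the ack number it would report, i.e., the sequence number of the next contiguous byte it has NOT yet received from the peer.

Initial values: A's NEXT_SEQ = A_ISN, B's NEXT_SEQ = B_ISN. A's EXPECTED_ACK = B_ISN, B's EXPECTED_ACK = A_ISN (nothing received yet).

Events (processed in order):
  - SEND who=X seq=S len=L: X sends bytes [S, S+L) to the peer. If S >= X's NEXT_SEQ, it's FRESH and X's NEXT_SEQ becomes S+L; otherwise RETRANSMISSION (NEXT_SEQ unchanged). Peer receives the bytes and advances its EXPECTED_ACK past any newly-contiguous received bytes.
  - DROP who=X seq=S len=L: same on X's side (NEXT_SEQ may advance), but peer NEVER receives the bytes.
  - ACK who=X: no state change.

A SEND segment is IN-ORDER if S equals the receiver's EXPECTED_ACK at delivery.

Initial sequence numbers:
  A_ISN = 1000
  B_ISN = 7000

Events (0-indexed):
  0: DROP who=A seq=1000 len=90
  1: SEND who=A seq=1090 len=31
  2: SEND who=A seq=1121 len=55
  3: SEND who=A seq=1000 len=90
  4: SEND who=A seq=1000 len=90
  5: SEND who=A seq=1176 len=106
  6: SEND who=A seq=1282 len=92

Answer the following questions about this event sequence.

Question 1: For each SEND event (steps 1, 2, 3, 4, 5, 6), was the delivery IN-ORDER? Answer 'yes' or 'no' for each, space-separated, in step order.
Answer: no no yes no yes yes

Derivation:
Step 1: SEND seq=1090 -> out-of-order
Step 2: SEND seq=1121 -> out-of-order
Step 3: SEND seq=1000 -> in-order
Step 4: SEND seq=1000 -> out-of-order
Step 5: SEND seq=1176 -> in-order
Step 6: SEND seq=1282 -> in-order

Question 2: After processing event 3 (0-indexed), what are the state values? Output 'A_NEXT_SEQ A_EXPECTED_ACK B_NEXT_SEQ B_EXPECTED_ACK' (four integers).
After event 0: A_seq=1090 A_ack=7000 B_seq=7000 B_ack=1000
After event 1: A_seq=1121 A_ack=7000 B_seq=7000 B_ack=1000
After event 2: A_seq=1176 A_ack=7000 B_seq=7000 B_ack=1000
After event 3: A_seq=1176 A_ack=7000 B_seq=7000 B_ack=1176

1176 7000 7000 1176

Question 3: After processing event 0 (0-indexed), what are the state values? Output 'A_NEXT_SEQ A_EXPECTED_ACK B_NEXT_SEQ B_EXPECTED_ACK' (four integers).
After event 0: A_seq=1090 A_ack=7000 B_seq=7000 B_ack=1000

1090 7000 7000 1000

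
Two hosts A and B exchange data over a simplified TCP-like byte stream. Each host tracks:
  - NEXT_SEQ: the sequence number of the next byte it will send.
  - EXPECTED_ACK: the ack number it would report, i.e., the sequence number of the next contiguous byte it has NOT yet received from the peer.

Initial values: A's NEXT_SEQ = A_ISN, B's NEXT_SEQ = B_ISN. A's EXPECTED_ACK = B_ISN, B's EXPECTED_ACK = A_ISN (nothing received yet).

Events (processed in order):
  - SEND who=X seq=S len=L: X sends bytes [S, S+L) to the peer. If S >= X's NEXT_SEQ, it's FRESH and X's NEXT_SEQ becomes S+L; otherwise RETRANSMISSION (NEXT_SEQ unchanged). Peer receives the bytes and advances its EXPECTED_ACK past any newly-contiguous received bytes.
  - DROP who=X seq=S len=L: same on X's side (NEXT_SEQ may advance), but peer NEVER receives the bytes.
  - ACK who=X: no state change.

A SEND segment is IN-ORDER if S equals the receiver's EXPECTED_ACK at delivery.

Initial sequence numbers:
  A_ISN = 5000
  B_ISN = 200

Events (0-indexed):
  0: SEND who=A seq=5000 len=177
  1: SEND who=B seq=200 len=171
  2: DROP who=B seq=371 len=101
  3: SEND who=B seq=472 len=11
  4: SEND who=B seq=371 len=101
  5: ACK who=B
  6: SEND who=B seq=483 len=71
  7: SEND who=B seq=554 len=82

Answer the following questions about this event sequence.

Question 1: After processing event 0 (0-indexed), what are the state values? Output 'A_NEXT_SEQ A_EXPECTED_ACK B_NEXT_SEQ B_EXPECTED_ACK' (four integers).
After event 0: A_seq=5177 A_ack=200 B_seq=200 B_ack=5177

5177 200 200 5177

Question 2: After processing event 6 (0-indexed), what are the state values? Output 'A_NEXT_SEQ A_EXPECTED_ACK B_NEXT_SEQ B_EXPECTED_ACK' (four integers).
After event 0: A_seq=5177 A_ack=200 B_seq=200 B_ack=5177
After event 1: A_seq=5177 A_ack=371 B_seq=371 B_ack=5177
After event 2: A_seq=5177 A_ack=371 B_seq=472 B_ack=5177
After event 3: A_seq=5177 A_ack=371 B_seq=483 B_ack=5177
After event 4: A_seq=5177 A_ack=483 B_seq=483 B_ack=5177
After event 5: A_seq=5177 A_ack=483 B_seq=483 B_ack=5177
After event 6: A_seq=5177 A_ack=554 B_seq=554 B_ack=5177

5177 554 554 5177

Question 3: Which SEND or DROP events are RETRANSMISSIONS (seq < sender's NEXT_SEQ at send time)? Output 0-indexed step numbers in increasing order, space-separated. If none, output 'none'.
Answer: 4

Derivation:
Step 0: SEND seq=5000 -> fresh
Step 1: SEND seq=200 -> fresh
Step 2: DROP seq=371 -> fresh
Step 3: SEND seq=472 -> fresh
Step 4: SEND seq=371 -> retransmit
Step 6: SEND seq=483 -> fresh
Step 7: SEND seq=554 -> fresh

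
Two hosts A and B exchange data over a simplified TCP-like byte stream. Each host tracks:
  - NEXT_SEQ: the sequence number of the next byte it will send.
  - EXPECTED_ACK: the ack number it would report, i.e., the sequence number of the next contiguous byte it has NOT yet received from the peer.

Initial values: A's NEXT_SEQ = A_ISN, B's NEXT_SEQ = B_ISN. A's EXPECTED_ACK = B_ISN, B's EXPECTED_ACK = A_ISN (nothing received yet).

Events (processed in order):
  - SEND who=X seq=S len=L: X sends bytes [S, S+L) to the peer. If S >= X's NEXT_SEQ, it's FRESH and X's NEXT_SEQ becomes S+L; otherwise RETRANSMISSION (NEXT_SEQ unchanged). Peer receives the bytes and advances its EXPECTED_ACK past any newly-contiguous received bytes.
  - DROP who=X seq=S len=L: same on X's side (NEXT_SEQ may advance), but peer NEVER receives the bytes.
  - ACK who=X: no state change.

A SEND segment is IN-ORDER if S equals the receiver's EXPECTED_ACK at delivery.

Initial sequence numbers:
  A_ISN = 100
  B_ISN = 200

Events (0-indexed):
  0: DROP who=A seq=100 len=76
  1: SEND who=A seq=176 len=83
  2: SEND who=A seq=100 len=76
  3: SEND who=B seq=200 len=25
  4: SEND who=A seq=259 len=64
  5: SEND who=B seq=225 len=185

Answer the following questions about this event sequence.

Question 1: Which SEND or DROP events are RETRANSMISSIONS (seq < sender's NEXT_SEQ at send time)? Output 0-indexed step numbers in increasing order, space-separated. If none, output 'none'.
Answer: 2

Derivation:
Step 0: DROP seq=100 -> fresh
Step 1: SEND seq=176 -> fresh
Step 2: SEND seq=100 -> retransmit
Step 3: SEND seq=200 -> fresh
Step 4: SEND seq=259 -> fresh
Step 5: SEND seq=225 -> fresh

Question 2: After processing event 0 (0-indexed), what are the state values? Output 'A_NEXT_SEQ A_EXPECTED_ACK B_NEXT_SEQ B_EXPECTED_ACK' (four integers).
After event 0: A_seq=176 A_ack=200 B_seq=200 B_ack=100

176 200 200 100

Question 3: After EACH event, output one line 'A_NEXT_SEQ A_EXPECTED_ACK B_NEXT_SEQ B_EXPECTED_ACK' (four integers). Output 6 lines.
176 200 200 100
259 200 200 100
259 200 200 259
259 225 225 259
323 225 225 323
323 410 410 323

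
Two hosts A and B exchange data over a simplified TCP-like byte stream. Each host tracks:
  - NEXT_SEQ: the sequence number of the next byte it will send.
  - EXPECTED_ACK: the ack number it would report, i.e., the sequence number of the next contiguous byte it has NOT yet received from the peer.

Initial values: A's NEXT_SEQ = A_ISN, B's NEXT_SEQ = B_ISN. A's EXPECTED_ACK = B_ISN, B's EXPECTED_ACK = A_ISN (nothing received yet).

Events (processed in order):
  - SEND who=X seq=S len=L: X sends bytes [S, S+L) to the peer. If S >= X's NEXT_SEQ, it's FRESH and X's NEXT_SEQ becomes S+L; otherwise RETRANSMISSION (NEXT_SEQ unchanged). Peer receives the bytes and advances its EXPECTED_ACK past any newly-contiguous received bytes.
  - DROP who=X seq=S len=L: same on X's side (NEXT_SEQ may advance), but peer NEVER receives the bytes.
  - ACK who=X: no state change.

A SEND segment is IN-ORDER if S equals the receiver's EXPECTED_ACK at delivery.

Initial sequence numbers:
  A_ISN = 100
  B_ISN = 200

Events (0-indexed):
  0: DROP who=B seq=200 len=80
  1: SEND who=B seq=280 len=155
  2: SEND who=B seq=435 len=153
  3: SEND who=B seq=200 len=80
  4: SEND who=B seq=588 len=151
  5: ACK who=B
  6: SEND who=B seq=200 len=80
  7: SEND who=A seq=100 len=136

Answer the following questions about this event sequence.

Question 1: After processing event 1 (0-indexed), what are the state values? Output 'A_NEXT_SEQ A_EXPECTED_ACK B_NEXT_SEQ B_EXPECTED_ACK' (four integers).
After event 0: A_seq=100 A_ack=200 B_seq=280 B_ack=100
After event 1: A_seq=100 A_ack=200 B_seq=435 B_ack=100

100 200 435 100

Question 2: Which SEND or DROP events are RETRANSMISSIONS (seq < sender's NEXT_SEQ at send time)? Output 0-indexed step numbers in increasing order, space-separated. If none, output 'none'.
Answer: 3 6

Derivation:
Step 0: DROP seq=200 -> fresh
Step 1: SEND seq=280 -> fresh
Step 2: SEND seq=435 -> fresh
Step 3: SEND seq=200 -> retransmit
Step 4: SEND seq=588 -> fresh
Step 6: SEND seq=200 -> retransmit
Step 7: SEND seq=100 -> fresh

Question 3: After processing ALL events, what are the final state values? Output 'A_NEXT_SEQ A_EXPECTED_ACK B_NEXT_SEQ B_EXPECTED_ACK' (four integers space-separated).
Answer: 236 739 739 236

Derivation:
After event 0: A_seq=100 A_ack=200 B_seq=280 B_ack=100
After event 1: A_seq=100 A_ack=200 B_seq=435 B_ack=100
After event 2: A_seq=100 A_ack=200 B_seq=588 B_ack=100
After event 3: A_seq=100 A_ack=588 B_seq=588 B_ack=100
After event 4: A_seq=100 A_ack=739 B_seq=739 B_ack=100
After event 5: A_seq=100 A_ack=739 B_seq=739 B_ack=100
After event 6: A_seq=100 A_ack=739 B_seq=739 B_ack=100
After event 7: A_seq=236 A_ack=739 B_seq=739 B_ack=236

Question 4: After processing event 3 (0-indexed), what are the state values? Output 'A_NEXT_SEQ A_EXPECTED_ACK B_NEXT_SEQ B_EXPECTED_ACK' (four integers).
After event 0: A_seq=100 A_ack=200 B_seq=280 B_ack=100
After event 1: A_seq=100 A_ack=200 B_seq=435 B_ack=100
After event 2: A_seq=100 A_ack=200 B_seq=588 B_ack=100
After event 3: A_seq=100 A_ack=588 B_seq=588 B_ack=100

100 588 588 100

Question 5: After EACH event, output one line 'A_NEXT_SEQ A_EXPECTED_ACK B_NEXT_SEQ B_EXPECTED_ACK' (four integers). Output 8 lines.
100 200 280 100
100 200 435 100
100 200 588 100
100 588 588 100
100 739 739 100
100 739 739 100
100 739 739 100
236 739 739 236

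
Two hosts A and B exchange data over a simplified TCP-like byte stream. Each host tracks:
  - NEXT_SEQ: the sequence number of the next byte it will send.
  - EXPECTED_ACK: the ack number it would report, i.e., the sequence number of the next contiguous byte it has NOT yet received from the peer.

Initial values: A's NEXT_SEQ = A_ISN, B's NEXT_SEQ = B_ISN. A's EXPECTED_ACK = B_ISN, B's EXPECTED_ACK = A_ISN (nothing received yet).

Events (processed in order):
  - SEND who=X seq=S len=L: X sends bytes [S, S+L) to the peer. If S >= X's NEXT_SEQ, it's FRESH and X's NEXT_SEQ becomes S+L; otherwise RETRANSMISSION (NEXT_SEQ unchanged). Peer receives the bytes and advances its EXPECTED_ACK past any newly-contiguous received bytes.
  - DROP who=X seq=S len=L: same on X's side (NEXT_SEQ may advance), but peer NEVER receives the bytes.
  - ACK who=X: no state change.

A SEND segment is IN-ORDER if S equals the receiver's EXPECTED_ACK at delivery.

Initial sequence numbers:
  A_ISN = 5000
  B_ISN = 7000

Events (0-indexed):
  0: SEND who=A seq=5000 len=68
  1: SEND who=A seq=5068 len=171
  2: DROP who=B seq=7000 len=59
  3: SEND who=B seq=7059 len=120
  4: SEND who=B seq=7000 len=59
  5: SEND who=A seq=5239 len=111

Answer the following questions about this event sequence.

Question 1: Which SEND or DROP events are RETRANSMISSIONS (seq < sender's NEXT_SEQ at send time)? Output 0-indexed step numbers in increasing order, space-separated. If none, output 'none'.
Step 0: SEND seq=5000 -> fresh
Step 1: SEND seq=5068 -> fresh
Step 2: DROP seq=7000 -> fresh
Step 3: SEND seq=7059 -> fresh
Step 4: SEND seq=7000 -> retransmit
Step 5: SEND seq=5239 -> fresh

Answer: 4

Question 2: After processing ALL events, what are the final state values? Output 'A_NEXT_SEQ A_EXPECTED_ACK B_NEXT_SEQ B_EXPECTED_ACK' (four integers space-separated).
Answer: 5350 7179 7179 5350

Derivation:
After event 0: A_seq=5068 A_ack=7000 B_seq=7000 B_ack=5068
After event 1: A_seq=5239 A_ack=7000 B_seq=7000 B_ack=5239
After event 2: A_seq=5239 A_ack=7000 B_seq=7059 B_ack=5239
After event 3: A_seq=5239 A_ack=7000 B_seq=7179 B_ack=5239
After event 4: A_seq=5239 A_ack=7179 B_seq=7179 B_ack=5239
After event 5: A_seq=5350 A_ack=7179 B_seq=7179 B_ack=5350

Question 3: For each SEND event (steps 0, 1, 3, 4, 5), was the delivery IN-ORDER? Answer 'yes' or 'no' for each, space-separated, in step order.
Answer: yes yes no yes yes

Derivation:
Step 0: SEND seq=5000 -> in-order
Step 1: SEND seq=5068 -> in-order
Step 3: SEND seq=7059 -> out-of-order
Step 4: SEND seq=7000 -> in-order
Step 5: SEND seq=5239 -> in-order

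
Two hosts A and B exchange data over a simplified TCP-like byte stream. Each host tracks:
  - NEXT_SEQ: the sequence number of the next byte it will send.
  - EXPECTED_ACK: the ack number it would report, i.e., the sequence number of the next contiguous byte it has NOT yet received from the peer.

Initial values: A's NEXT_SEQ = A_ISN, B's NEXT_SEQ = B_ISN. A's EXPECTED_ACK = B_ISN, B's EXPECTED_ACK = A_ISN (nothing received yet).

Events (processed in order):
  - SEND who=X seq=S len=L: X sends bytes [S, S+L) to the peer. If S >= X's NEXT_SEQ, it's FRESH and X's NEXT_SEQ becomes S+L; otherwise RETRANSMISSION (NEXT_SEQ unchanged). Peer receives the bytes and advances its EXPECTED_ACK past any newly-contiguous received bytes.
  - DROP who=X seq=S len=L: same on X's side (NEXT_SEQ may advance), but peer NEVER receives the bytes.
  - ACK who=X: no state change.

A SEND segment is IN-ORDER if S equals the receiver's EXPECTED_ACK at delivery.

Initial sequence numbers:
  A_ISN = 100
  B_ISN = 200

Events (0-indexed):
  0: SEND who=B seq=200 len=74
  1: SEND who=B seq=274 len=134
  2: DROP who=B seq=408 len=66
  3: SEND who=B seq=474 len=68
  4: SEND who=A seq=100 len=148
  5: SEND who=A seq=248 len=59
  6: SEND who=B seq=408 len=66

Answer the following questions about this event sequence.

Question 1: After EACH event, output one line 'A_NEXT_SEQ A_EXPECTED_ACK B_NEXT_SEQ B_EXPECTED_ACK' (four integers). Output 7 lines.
100 274 274 100
100 408 408 100
100 408 474 100
100 408 542 100
248 408 542 248
307 408 542 307
307 542 542 307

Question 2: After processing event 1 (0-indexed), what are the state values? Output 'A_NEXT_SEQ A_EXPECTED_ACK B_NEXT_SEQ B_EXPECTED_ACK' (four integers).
After event 0: A_seq=100 A_ack=274 B_seq=274 B_ack=100
After event 1: A_seq=100 A_ack=408 B_seq=408 B_ack=100

100 408 408 100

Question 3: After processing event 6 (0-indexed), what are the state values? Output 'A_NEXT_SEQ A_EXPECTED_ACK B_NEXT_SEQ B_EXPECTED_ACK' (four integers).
After event 0: A_seq=100 A_ack=274 B_seq=274 B_ack=100
After event 1: A_seq=100 A_ack=408 B_seq=408 B_ack=100
After event 2: A_seq=100 A_ack=408 B_seq=474 B_ack=100
After event 3: A_seq=100 A_ack=408 B_seq=542 B_ack=100
After event 4: A_seq=248 A_ack=408 B_seq=542 B_ack=248
After event 5: A_seq=307 A_ack=408 B_seq=542 B_ack=307
After event 6: A_seq=307 A_ack=542 B_seq=542 B_ack=307

307 542 542 307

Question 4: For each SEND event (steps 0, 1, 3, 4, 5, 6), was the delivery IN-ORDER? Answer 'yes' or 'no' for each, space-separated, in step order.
Step 0: SEND seq=200 -> in-order
Step 1: SEND seq=274 -> in-order
Step 3: SEND seq=474 -> out-of-order
Step 4: SEND seq=100 -> in-order
Step 5: SEND seq=248 -> in-order
Step 6: SEND seq=408 -> in-order

Answer: yes yes no yes yes yes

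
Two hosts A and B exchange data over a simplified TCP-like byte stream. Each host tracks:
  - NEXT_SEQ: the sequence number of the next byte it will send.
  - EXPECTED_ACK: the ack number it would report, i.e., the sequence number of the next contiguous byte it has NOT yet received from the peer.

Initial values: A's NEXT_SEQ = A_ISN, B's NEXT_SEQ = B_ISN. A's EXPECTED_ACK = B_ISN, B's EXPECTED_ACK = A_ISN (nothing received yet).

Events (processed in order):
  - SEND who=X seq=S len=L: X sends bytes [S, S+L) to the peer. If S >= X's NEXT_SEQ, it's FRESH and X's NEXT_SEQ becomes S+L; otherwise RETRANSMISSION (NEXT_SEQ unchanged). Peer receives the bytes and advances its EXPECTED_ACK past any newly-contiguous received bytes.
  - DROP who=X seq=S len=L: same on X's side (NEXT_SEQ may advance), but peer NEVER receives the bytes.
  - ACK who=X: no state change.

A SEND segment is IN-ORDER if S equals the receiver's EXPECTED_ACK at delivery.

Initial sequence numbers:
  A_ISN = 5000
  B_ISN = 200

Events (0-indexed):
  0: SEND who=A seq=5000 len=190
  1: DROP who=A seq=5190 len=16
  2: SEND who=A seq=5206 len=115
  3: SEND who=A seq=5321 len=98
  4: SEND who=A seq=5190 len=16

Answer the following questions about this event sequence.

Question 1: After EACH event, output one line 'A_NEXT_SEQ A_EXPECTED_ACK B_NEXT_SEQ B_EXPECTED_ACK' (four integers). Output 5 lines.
5190 200 200 5190
5206 200 200 5190
5321 200 200 5190
5419 200 200 5190
5419 200 200 5419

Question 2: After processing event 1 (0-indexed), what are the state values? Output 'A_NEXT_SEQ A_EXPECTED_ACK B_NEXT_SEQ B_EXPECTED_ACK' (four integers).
After event 0: A_seq=5190 A_ack=200 B_seq=200 B_ack=5190
After event 1: A_seq=5206 A_ack=200 B_seq=200 B_ack=5190

5206 200 200 5190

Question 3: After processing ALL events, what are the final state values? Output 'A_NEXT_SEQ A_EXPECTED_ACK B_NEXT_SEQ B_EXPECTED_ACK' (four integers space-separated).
Answer: 5419 200 200 5419

Derivation:
After event 0: A_seq=5190 A_ack=200 B_seq=200 B_ack=5190
After event 1: A_seq=5206 A_ack=200 B_seq=200 B_ack=5190
After event 2: A_seq=5321 A_ack=200 B_seq=200 B_ack=5190
After event 3: A_seq=5419 A_ack=200 B_seq=200 B_ack=5190
After event 4: A_seq=5419 A_ack=200 B_seq=200 B_ack=5419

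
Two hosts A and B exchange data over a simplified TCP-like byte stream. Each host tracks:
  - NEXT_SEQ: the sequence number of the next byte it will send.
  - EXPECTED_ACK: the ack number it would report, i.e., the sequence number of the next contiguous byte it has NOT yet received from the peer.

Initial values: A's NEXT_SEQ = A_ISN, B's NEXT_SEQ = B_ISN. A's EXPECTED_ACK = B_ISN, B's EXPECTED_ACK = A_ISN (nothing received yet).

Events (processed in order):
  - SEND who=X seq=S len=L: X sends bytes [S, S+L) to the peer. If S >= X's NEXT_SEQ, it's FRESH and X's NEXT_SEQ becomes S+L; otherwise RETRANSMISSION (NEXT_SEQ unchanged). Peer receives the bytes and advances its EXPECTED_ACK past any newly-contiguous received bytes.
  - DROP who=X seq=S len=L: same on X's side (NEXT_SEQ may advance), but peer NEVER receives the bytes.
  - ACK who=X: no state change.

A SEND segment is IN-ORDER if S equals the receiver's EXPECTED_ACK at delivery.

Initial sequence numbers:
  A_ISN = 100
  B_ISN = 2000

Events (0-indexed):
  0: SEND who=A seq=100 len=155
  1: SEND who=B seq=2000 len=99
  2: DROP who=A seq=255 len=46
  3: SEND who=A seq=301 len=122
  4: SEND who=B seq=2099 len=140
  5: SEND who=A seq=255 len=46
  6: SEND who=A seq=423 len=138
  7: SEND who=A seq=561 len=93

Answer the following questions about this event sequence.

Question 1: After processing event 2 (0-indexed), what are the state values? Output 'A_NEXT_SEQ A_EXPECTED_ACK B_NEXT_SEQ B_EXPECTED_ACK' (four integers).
After event 0: A_seq=255 A_ack=2000 B_seq=2000 B_ack=255
After event 1: A_seq=255 A_ack=2099 B_seq=2099 B_ack=255
After event 2: A_seq=301 A_ack=2099 B_seq=2099 B_ack=255

301 2099 2099 255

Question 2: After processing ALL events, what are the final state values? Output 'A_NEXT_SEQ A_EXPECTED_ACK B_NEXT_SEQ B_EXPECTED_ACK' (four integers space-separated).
Answer: 654 2239 2239 654

Derivation:
After event 0: A_seq=255 A_ack=2000 B_seq=2000 B_ack=255
After event 1: A_seq=255 A_ack=2099 B_seq=2099 B_ack=255
After event 2: A_seq=301 A_ack=2099 B_seq=2099 B_ack=255
After event 3: A_seq=423 A_ack=2099 B_seq=2099 B_ack=255
After event 4: A_seq=423 A_ack=2239 B_seq=2239 B_ack=255
After event 5: A_seq=423 A_ack=2239 B_seq=2239 B_ack=423
After event 6: A_seq=561 A_ack=2239 B_seq=2239 B_ack=561
After event 7: A_seq=654 A_ack=2239 B_seq=2239 B_ack=654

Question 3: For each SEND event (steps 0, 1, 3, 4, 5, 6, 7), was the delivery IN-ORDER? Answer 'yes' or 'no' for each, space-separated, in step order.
Step 0: SEND seq=100 -> in-order
Step 1: SEND seq=2000 -> in-order
Step 3: SEND seq=301 -> out-of-order
Step 4: SEND seq=2099 -> in-order
Step 5: SEND seq=255 -> in-order
Step 6: SEND seq=423 -> in-order
Step 7: SEND seq=561 -> in-order

Answer: yes yes no yes yes yes yes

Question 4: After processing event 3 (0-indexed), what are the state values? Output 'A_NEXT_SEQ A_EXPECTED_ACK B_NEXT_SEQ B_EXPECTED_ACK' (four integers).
After event 0: A_seq=255 A_ack=2000 B_seq=2000 B_ack=255
After event 1: A_seq=255 A_ack=2099 B_seq=2099 B_ack=255
After event 2: A_seq=301 A_ack=2099 B_seq=2099 B_ack=255
After event 3: A_seq=423 A_ack=2099 B_seq=2099 B_ack=255

423 2099 2099 255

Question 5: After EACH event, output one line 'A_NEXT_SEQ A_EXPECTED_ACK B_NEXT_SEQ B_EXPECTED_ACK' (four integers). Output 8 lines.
255 2000 2000 255
255 2099 2099 255
301 2099 2099 255
423 2099 2099 255
423 2239 2239 255
423 2239 2239 423
561 2239 2239 561
654 2239 2239 654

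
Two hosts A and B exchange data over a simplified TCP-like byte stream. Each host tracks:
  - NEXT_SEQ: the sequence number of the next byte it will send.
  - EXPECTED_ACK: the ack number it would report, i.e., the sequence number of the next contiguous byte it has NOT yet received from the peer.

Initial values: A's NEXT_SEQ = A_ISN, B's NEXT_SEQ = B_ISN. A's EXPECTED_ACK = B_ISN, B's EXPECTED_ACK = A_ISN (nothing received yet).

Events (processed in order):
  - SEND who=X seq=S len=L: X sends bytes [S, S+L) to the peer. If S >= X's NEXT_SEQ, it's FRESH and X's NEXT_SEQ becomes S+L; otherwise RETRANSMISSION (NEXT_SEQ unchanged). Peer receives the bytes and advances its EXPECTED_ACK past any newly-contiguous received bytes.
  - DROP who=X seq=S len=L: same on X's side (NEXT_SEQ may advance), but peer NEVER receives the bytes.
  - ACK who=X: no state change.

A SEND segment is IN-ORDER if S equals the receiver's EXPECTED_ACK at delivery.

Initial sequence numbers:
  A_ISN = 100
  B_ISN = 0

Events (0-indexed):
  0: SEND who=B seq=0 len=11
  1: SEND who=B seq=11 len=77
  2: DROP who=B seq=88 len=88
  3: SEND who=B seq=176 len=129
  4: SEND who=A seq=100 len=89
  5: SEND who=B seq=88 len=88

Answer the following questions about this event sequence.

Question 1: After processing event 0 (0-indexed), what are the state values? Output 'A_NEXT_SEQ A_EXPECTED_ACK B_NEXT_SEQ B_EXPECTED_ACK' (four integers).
After event 0: A_seq=100 A_ack=11 B_seq=11 B_ack=100

100 11 11 100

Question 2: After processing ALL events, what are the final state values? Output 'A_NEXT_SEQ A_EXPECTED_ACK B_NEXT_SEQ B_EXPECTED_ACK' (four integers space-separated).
After event 0: A_seq=100 A_ack=11 B_seq=11 B_ack=100
After event 1: A_seq=100 A_ack=88 B_seq=88 B_ack=100
After event 2: A_seq=100 A_ack=88 B_seq=176 B_ack=100
After event 3: A_seq=100 A_ack=88 B_seq=305 B_ack=100
After event 4: A_seq=189 A_ack=88 B_seq=305 B_ack=189
After event 5: A_seq=189 A_ack=305 B_seq=305 B_ack=189

Answer: 189 305 305 189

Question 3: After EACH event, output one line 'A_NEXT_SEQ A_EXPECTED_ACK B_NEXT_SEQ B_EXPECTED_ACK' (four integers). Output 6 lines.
100 11 11 100
100 88 88 100
100 88 176 100
100 88 305 100
189 88 305 189
189 305 305 189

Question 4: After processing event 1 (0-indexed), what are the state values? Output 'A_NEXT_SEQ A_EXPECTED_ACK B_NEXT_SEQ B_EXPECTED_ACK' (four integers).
After event 0: A_seq=100 A_ack=11 B_seq=11 B_ack=100
After event 1: A_seq=100 A_ack=88 B_seq=88 B_ack=100

100 88 88 100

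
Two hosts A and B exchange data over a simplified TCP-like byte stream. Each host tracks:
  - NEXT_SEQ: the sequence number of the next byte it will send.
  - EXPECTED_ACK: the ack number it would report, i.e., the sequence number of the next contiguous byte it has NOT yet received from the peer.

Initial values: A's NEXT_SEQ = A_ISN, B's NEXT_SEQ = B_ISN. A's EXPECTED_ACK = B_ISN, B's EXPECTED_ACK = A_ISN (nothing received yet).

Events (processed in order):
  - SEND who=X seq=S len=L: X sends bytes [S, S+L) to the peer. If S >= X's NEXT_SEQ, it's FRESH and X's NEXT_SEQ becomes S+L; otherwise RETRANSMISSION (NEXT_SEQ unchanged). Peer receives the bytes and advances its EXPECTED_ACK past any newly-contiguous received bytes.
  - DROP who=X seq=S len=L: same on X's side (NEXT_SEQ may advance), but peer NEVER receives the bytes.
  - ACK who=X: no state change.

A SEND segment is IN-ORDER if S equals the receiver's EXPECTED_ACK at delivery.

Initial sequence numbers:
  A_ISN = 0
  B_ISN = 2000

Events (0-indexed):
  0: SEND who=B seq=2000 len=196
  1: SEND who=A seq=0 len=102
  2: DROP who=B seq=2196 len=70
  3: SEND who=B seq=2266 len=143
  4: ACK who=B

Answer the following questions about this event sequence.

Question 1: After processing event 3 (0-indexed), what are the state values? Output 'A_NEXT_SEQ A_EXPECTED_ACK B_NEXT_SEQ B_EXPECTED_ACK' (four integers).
After event 0: A_seq=0 A_ack=2196 B_seq=2196 B_ack=0
After event 1: A_seq=102 A_ack=2196 B_seq=2196 B_ack=102
After event 2: A_seq=102 A_ack=2196 B_seq=2266 B_ack=102
After event 3: A_seq=102 A_ack=2196 B_seq=2409 B_ack=102

102 2196 2409 102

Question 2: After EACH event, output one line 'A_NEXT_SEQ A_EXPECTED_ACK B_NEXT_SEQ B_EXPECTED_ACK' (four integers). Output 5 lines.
0 2196 2196 0
102 2196 2196 102
102 2196 2266 102
102 2196 2409 102
102 2196 2409 102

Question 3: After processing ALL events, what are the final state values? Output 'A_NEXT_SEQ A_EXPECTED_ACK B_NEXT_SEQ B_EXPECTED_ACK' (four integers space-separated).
After event 0: A_seq=0 A_ack=2196 B_seq=2196 B_ack=0
After event 1: A_seq=102 A_ack=2196 B_seq=2196 B_ack=102
After event 2: A_seq=102 A_ack=2196 B_seq=2266 B_ack=102
After event 3: A_seq=102 A_ack=2196 B_seq=2409 B_ack=102
After event 4: A_seq=102 A_ack=2196 B_seq=2409 B_ack=102

Answer: 102 2196 2409 102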